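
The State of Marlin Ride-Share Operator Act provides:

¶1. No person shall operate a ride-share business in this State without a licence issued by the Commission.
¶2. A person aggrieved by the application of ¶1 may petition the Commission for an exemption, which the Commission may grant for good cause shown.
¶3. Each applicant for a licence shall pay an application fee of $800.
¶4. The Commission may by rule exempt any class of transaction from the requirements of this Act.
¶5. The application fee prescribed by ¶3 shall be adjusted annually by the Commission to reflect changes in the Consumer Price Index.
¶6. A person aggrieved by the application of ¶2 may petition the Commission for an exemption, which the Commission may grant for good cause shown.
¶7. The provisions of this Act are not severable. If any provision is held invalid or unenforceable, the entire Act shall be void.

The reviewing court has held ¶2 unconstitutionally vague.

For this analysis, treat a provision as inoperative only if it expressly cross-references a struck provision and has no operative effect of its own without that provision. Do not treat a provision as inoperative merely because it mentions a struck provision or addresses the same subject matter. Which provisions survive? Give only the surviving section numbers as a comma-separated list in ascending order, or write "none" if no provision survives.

none

¶2 is struck. ¶6 has no operative effect of its own apart from ¶2 and is therefore inoperative. ¶7 provides that the Act is not severable, so the invalidity of any one provision voids the entire Act. No provision of the Act survives.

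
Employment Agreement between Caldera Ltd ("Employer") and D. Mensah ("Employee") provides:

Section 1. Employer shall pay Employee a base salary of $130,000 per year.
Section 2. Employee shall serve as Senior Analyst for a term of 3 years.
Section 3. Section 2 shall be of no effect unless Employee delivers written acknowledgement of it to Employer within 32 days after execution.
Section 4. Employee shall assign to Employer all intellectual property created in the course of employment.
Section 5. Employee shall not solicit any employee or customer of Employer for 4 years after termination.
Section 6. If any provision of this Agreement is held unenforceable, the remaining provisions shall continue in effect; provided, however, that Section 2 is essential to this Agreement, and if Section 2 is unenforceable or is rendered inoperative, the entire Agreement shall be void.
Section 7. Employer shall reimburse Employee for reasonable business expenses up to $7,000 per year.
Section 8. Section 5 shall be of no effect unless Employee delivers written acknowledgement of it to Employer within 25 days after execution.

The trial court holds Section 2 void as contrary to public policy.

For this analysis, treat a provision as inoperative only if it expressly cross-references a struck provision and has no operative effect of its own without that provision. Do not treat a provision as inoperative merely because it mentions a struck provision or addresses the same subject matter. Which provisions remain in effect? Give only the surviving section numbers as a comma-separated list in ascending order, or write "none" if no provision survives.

none

Section 2 is struck. The only function of Section 3 is the acknowledgement condition for Section 2, so it cannot stand once Section 2 is removed. Section 6 makes Section 2 an essential term, and Section 2 is the provision held invalid; under Section 6, the entire Agreement is therefore void. No provision of the Agreement survives.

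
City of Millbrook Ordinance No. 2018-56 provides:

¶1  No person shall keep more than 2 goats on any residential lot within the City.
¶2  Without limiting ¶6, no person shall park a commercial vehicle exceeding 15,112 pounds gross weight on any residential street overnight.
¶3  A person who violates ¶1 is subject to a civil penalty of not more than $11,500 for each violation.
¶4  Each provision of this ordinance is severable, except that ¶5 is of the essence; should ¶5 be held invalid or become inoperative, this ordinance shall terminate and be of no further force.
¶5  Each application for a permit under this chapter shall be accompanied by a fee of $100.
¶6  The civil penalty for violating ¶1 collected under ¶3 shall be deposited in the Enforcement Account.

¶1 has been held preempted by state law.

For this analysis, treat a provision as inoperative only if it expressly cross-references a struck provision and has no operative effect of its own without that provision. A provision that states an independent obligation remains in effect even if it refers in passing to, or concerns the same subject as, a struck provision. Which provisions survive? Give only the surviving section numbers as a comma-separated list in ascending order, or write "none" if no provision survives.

¶1 is struck. ¶3 merely fixes the civil penalty for violating ¶1; with ¶1 gone it has nothing to operate on and falls away. ¶6 operates only by reference to ¶3, so it falls with ¶3. Although ¶2 refers to ¶6, its operative terms do not depend on ¶6, so it remains in effect. ¶4 makes ¶5 an essential term, but ¶5 is unaffected, so the severability proviso in ¶4 preserves the remaining provisions. That leaves ¶2, ¶4, and ¶5 in effect.

2, 4, 5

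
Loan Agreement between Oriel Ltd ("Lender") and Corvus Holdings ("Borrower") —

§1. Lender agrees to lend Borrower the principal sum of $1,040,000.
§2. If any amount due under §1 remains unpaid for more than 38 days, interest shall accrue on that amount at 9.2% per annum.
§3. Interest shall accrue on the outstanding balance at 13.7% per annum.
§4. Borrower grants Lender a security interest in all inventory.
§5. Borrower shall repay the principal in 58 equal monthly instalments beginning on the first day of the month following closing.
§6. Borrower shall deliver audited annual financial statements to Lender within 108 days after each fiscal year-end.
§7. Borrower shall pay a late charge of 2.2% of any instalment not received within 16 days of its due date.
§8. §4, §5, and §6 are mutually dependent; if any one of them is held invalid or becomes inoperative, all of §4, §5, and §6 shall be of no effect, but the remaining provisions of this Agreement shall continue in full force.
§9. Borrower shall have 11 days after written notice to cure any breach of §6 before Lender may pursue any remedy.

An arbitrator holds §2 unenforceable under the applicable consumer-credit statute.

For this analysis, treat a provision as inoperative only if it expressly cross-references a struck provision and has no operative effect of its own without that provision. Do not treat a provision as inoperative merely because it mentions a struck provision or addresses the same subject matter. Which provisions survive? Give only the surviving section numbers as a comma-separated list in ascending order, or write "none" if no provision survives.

§2 is struck. Nothing else in the Agreement is defined by reference to §2. §8 ties §4, §5, and §6 together, but none of those is affected here; the remaining provisions continue in force under §8. The provisions still in force are §1, §3, §4, §5, §6, §7, §8, and §9.

1, 3, 4, 5, 6, 7, 8, 9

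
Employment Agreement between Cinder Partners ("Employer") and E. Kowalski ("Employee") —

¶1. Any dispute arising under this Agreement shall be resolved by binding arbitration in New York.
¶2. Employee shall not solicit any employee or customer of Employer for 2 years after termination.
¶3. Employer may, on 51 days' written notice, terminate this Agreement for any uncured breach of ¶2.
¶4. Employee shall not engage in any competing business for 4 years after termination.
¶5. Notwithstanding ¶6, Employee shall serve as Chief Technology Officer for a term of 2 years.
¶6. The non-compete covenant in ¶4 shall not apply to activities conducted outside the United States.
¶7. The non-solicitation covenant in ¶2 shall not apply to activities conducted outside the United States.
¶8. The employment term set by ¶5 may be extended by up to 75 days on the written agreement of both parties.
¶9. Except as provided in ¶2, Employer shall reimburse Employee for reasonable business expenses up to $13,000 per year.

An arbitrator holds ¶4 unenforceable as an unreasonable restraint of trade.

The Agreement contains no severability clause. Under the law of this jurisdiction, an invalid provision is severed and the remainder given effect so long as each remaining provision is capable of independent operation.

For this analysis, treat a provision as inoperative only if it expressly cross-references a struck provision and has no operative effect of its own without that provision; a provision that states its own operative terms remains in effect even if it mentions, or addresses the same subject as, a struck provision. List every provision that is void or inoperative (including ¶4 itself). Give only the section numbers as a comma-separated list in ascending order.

4, 6

¶4 is struck. ¶6 operates only by reference to ¶4, so it falls with ¶4. ¶5 mentions ¶6 but its own obligation stands independently of ¶6, so ¶5 is not affected. Under the stated default rule, only provisions that cannot operate independently fall away; the rest are enforced. That leaves ¶1, ¶2, ¶3, ¶5, ¶7, ¶8, and ¶9 in effect.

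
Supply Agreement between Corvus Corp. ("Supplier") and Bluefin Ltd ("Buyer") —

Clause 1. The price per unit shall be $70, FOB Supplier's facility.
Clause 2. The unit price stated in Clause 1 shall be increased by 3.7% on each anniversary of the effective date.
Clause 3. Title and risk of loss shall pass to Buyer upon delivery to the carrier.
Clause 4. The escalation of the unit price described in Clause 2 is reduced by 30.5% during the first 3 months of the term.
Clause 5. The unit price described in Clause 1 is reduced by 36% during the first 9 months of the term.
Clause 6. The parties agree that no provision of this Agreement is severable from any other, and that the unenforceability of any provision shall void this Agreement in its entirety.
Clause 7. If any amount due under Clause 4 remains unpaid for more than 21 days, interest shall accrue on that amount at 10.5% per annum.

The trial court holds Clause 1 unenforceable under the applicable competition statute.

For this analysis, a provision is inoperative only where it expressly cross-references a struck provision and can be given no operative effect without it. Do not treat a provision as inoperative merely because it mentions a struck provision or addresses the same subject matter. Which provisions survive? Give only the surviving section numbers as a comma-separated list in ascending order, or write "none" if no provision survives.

none

Clause 1 is struck. Clause 2 does nothing except set the escalation of the unit price by reference to Clause 1; with Clause 1 gone it has no independent effect and is inoperative. Clause 5 has no operative effect of its own apart from Clause 1 and is therefore inoperative. Clause 4 does nothing except set the introductory reduction to the escalation of the unit price by reference to Clause 2; with Clause 2 gone it has no independent effect and is inoperative. Clause 7 does nothing except set the default interest on the introductory reduction to the escalation of the unit price by reference to Clause 4; with Clause 4 gone it has no independent effect and is inoperative. Clause 6 provides that the Agreement is not severable, so the invalidity of any one provision voids the entire Agreement. No provision of the Agreement survives.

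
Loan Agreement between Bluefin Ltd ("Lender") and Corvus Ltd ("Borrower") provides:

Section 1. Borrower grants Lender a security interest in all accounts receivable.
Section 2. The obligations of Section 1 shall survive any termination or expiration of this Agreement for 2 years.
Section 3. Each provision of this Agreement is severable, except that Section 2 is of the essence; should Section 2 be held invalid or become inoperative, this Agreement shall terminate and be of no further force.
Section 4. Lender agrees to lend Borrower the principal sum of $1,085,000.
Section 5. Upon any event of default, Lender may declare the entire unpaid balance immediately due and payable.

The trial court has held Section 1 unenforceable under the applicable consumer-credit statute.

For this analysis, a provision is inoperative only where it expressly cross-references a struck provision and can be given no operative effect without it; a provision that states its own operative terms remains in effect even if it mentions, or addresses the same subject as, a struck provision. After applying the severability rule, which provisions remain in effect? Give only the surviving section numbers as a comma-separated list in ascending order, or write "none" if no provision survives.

none

Section 1 is struck. Section 2 operates only by reference to Section 1, so it falls with Section 1. Section 3 makes Section 2 an essential term, and Section 2 has been rendered inoperative by the cascade; under Section 3, the entire Agreement is therefore void. No provision of the Agreement survives.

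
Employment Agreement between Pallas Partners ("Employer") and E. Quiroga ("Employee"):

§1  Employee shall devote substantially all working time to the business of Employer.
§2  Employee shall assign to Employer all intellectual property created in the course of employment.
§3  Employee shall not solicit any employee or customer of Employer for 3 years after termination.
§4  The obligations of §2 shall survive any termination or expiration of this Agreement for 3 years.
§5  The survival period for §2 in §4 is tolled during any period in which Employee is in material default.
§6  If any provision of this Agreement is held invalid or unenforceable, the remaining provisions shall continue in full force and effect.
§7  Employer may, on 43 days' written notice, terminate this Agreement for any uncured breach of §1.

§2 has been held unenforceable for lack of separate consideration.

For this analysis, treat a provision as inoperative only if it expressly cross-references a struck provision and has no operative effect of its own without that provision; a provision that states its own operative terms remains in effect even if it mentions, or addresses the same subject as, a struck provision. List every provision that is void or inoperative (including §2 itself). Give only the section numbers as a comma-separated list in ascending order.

§2 is struck. The only function of §4 is the survival period for §2, so it cannot stand once §2 is removed. §5 has no operative effect of its own apart from §4 and is therefore inoperative. §6 is a severability clause and preserves every provision that can still be given independent effect. §1, §3, §6, and §7 remain in effect.

2, 4, 5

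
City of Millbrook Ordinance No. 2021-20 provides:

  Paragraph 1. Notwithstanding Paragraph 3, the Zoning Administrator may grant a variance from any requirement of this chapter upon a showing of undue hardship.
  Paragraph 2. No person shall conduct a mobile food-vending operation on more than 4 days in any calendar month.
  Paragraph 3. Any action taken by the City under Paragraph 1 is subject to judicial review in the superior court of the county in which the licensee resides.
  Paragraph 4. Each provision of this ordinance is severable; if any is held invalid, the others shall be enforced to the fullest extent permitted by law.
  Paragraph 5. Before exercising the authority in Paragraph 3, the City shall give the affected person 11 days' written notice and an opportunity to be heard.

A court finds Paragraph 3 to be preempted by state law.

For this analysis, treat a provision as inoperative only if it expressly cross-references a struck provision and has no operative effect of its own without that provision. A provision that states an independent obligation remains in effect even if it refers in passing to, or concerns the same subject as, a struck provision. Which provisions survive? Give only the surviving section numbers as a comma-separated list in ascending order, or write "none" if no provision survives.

Paragraph 3 is struck. Paragraph 5 merely fixes the notice-and-hearing requirement for Paragraph 3; with Paragraph 3 gone it has nothing to operate on and falls away. Paragraph 1 mentions Paragraph 3 but its own obligation stands independently of Paragraph 3, so Paragraph 1 is not affected. Under the severability clause in Paragraph 4, the remaining provisions continue in force. That leaves Paragraph 1, Paragraph 2, and Paragraph 4 in effect.

1, 2, 4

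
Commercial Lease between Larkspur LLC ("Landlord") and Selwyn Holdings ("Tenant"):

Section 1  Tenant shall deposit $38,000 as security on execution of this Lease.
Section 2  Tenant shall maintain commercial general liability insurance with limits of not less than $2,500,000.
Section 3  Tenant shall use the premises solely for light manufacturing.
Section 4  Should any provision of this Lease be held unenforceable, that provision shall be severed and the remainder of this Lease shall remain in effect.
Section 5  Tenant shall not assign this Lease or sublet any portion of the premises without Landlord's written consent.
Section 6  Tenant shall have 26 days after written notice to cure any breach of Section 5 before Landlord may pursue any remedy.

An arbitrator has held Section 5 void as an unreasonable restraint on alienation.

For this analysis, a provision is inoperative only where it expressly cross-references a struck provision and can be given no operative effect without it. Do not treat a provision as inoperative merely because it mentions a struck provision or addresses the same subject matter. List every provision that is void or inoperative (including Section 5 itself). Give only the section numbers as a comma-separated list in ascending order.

5, 6

Section 5 is struck. The only function of Section 6 is the cure period for breach of Section 5, so it cannot stand once Section 5 is removed. Under the severability clause in Section 4, the remaining provisions continue in force. That leaves Section 1, Section 2, Section 3, and Section 4 in effect.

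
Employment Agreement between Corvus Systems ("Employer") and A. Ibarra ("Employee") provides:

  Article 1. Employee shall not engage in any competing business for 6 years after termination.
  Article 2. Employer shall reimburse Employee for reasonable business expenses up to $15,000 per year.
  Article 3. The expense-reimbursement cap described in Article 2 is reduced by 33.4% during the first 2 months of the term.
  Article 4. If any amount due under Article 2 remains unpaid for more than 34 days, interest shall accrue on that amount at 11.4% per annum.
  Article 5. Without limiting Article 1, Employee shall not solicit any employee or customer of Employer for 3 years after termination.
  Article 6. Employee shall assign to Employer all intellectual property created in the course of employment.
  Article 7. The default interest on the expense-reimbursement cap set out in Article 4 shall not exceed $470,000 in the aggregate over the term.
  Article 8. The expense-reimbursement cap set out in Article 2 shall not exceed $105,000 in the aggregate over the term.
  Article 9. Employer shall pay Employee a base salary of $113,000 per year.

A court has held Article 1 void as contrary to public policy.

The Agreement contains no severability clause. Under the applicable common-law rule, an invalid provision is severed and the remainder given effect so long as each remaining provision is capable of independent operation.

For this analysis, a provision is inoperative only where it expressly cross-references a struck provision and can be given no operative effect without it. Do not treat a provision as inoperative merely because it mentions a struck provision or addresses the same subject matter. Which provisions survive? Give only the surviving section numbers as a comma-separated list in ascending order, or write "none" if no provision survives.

Article 1 is struck. Although Article 5 refers to Article 1, its operative terms do not depend on Article 1, so it remains in effect. No other provision's operative terms depend on Article 1. With no severability clause, the stated default rule severs what cannot stand and enforces each remaining provision that can operate on its own. Article 2, Article 3, Article 4, Article 5, Article 6, Article 7, Article 8, and Article 9 remain in effect.

2, 3, 4, 5, 6, 7, 8, 9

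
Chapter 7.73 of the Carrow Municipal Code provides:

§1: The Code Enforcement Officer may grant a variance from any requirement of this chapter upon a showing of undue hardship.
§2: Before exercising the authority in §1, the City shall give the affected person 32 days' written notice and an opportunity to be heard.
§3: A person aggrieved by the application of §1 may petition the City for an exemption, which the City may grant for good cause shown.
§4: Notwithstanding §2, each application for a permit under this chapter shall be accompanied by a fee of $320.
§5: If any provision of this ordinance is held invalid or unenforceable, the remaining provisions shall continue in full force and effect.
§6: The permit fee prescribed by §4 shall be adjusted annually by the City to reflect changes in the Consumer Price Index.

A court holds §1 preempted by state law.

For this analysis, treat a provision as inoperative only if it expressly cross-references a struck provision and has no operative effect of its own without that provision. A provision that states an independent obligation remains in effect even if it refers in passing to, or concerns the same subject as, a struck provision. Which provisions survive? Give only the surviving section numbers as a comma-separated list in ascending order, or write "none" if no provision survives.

§1 is struck. §2 merely fixes the notice-and-hearing requirement for §1; with §1 gone it has nothing to operate on and falls away. §3 merely fixes the exemption procedure for §1; with §1 gone it has nothing to operate on and falls away. §4 mentions §2 but its own obligation stands independently of §2, so §4 is not affected. §5 is a severability clause and preserves every provision that can still be given independent effect. The provisions still in force are §4, §5, and §6.

4, 5, 6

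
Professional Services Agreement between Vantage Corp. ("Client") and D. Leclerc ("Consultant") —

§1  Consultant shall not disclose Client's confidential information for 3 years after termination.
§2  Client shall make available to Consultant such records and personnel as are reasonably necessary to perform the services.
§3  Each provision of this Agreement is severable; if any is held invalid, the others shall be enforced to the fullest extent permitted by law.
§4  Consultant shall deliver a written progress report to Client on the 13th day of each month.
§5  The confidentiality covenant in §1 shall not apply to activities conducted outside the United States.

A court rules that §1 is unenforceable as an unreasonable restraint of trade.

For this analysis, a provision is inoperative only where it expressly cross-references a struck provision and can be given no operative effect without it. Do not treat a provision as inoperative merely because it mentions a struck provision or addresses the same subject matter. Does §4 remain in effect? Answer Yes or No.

§1 is struck. §5 operates only by reference to §1, so it falls with §1. §3 is a severability clause and preserves every provision that can still be given independent effect. That leaves §2, §3, and §4 in effect. §4 is among the surviving provisions, so the answer is yes.

Yes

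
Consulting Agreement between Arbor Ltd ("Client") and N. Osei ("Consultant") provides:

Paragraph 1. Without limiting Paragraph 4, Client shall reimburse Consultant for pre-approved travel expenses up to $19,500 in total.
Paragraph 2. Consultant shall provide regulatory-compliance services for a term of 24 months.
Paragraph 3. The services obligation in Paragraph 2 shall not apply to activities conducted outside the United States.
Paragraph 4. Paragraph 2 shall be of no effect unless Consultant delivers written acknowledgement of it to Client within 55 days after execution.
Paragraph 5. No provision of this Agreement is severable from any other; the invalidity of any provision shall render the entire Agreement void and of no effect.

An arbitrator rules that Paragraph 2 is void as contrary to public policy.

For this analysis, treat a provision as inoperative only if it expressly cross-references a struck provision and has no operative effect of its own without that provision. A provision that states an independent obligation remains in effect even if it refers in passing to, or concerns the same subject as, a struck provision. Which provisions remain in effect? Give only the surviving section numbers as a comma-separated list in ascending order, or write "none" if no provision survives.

none

Paragraph 2 is struck. Paragraph 3 has no operative effect of its own apart from Paragraph 2 and is therefore inoperative. Paragraph 4 merely fixes the acknowledgement condition for Paragraph 2; with Paragraph 2 gone it has nothing to operate on and falls away. Paragraph 5 provides that the Agreement is not severable, so the invalidity of any one provision voids the entire Agreement. No provision of the Agreement survives.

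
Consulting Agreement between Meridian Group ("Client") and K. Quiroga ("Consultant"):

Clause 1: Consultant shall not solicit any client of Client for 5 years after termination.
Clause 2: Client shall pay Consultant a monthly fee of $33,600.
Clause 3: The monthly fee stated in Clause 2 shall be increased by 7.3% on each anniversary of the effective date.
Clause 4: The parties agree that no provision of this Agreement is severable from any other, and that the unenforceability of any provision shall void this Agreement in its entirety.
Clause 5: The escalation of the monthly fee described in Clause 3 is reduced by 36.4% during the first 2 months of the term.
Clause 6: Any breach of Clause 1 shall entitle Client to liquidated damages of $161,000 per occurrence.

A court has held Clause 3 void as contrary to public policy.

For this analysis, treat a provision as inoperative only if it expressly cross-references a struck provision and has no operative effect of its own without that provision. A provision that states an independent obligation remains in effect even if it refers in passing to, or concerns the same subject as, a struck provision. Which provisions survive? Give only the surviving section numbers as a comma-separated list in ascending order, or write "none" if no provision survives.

Clause 3 is struck. Clause 5 does nothing except set the introductory reduction to the escalation of the monthly fee by reference to Clause 3; with Clause 3 gone it has no independent effect and is inoperative. Clause 4 provides that the Agreement is not severable, so the invalidity of any one provision voids the entire Agreement. No provision of the Agreement survives.

none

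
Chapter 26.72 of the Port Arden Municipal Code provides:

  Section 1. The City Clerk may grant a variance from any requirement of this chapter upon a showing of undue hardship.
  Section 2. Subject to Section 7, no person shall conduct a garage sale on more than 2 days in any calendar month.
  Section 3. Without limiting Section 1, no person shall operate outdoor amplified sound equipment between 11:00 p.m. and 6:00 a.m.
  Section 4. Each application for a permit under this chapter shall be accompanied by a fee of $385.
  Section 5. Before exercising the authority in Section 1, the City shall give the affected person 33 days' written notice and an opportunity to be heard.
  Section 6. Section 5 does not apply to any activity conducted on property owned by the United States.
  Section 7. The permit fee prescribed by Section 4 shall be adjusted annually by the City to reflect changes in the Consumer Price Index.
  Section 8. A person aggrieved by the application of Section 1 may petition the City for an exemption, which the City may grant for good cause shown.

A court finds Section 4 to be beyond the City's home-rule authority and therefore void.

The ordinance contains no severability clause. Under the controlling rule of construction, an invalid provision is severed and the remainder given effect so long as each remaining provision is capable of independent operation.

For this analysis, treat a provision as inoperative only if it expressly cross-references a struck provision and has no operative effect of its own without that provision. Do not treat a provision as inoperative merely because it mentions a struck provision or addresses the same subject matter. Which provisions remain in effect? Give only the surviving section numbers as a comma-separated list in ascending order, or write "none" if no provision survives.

Section 4 is struck. Section 7 operates only by reference to Section 4, so it falls with Section 4. Section 2 mentions Section 7 but its own obligation stands independently of Section 7, so Section 2 is not affected. Under the stated default rule, only provisions that cannot operate independently fall away; the rest are enforced. Section 1, Section 2, Section 3, Section 5, Section 6, and Section 8 remain in effect.

1, 2, 3, 5, 6, 8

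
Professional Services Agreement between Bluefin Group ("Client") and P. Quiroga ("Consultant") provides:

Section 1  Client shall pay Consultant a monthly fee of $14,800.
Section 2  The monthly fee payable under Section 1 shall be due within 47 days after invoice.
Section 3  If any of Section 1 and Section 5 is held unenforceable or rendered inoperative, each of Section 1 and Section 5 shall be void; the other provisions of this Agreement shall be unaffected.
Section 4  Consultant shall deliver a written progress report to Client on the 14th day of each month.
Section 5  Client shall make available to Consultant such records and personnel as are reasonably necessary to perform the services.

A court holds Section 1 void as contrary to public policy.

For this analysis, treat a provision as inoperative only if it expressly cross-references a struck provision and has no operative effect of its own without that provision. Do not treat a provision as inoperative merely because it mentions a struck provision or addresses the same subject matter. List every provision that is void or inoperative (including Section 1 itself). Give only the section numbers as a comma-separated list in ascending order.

Section 1 is struck. Section 2 does nothing except set the payment deadline for the monthly fee by reference to Section 1; with Section 1 gone it has no independent effect and is inoperative. Section 3 declares Section 1 and Section 5 mutually dependent; since one of them has fallen, all of them are of no effect. That brings down Section 5 as well. The remainder continues in force under Section 3. Section 3 and Section 4 remain in effect.

1, 2, 5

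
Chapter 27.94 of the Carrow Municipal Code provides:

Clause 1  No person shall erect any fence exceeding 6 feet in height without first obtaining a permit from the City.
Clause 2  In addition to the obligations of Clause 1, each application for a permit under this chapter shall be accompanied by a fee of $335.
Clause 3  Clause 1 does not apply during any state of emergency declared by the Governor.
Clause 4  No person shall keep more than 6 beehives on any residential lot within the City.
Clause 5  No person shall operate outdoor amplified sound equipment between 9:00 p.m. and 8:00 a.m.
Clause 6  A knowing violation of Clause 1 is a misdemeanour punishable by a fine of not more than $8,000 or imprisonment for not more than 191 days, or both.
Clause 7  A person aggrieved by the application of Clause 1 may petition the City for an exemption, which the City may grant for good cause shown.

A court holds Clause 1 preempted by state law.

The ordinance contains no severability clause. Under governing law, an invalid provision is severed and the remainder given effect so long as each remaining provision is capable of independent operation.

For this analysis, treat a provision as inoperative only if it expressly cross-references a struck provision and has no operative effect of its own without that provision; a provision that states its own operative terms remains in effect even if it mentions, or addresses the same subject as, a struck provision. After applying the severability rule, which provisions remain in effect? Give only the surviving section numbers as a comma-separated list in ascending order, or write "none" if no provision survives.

2, 4, 5

Clause 1 is struck. Clause 3 merely fixes the emergency suspension of Clause 1; with Clause 1 gone it has nothing to operate on and falls away. The only function of Clause 6 is the criminal penalty for violating Clause 1, so it cannot stand once Clause 1 is removed. Clause 7 operates only by reference to Clause 1, so it falls with Clause 1. Although Clause 2 refers to Clause 1, its operative terms do not depend on Clause 1, so it remains in effect. Under the stated default rule, only provisions that cannot operate independently fall away; the rest are enforced. Clause 2, Clause 4, and Clause 5 remain in effect.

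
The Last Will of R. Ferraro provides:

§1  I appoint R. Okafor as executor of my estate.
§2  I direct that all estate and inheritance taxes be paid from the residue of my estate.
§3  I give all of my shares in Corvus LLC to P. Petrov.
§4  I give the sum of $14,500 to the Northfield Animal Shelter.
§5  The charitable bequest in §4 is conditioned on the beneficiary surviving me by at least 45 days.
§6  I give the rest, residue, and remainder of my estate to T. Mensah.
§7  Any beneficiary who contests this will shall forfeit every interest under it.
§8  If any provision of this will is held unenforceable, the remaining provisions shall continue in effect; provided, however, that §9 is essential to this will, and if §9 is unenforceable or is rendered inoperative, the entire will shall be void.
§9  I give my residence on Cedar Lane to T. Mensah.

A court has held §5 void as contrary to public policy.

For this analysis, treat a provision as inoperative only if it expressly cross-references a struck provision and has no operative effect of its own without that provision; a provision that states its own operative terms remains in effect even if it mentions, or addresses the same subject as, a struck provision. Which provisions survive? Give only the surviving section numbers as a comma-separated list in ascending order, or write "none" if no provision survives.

§5 is struck. No other provision's operative terms depend on §5. §8 makes §9 an essential term, but §9 is unaffected, so the severability proviso in §8 preserves the remaining provisions. The provisions still in force are §1, §2, §3, §4, §6, §7, §8, and §9.

1, 2, 3, 4, 6, 7, 8, 9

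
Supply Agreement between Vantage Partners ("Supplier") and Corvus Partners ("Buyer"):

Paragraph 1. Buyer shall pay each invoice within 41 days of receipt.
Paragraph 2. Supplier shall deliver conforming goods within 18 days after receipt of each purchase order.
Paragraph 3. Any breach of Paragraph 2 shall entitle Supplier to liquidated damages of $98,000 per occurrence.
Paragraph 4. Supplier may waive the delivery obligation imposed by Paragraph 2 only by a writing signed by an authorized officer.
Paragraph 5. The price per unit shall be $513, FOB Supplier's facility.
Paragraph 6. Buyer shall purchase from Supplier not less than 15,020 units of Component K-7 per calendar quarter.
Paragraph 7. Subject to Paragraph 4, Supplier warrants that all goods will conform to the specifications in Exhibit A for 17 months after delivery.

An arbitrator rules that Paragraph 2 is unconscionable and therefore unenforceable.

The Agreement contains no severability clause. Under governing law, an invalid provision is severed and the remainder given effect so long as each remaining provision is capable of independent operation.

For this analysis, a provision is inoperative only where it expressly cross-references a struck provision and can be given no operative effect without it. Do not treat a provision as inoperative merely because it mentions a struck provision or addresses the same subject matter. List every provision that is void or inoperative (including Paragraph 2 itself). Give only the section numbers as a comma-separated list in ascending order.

Paragraph 2 is struck. Paragraph 3 has no operative effect of its own apart from Paragraph 2 and is therefore inoperative. Paragraph 4 operates only by reference to Paragraph 2, so it falls with Paragraph 2. Although Paragraph 7 refers to Paragraph 4, its operative terms do not depend on Paragraph 4, so it remains in effect. With no severability clause, the stated default rule severs what cannot stand and enforces each remaining provision that can operate on its own. Paragraph 1, Paragraph 5, Paragraph 6, and Paragraph 7 remain in effect.

2, 3, 4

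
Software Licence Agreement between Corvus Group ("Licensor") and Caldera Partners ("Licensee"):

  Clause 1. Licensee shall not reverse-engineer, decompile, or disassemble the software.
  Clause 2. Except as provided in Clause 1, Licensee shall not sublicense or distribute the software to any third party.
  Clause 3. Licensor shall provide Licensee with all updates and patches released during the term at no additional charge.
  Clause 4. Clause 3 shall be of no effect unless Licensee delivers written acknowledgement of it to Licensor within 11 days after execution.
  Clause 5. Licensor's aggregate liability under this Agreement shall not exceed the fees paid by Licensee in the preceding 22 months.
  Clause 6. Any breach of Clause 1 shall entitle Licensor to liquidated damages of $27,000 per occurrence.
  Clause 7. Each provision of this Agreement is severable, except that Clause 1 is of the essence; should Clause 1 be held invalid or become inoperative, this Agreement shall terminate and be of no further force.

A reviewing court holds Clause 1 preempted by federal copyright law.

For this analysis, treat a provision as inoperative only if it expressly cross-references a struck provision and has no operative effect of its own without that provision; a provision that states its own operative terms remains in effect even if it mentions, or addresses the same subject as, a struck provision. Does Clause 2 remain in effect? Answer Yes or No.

No

Clause 1 is struck. Clause 6 has no operative effect of its own apart from Clause 1 and is therefore inoperative. Clause 7 makes Clause 1 an essential term, and Clause 1 is the provision held invalid; under Clause 7, the entire Agreement is therefore void. No provision of the Agreement survives. Clause 2 is among the inoperative provisions, so the answer is no.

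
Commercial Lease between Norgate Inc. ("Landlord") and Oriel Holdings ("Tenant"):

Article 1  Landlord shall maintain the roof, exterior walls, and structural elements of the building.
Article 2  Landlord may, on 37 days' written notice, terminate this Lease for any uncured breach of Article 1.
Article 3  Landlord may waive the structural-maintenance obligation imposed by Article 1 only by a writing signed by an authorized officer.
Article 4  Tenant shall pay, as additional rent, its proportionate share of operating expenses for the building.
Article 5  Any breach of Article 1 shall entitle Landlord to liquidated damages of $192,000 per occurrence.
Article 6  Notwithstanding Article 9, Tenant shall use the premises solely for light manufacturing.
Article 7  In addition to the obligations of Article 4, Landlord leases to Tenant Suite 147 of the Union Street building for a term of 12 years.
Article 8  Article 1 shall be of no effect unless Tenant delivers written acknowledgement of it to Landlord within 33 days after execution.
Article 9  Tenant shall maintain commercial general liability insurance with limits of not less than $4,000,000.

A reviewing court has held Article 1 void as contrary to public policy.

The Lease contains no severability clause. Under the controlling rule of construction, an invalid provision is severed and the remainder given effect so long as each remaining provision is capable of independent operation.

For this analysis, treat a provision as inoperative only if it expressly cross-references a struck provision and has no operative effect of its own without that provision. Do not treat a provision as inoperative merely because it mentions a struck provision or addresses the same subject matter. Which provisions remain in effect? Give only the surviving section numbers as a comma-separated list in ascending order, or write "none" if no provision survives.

4, 6, 7, 9

Article 1 is struck. Article 2 operates only by reference to Article 1, so it falls with Article 1. Article 3 merely fixes the waiver condition for Article 1; with Article 1 gone it has nothing to operate on and falls away. Article 5 has no operative effect of its own apart from Article 1 and is therefore inoperative. The only function of Article 8 is the acknowledgement condition for Article 1, so it cannot stand once Article 1 is removed. Under the stated default rule, only provisions that cannot operate independently fall away; the rest are enforced. The provisions still in force are Article 4, Article 6, Article 7, and Article 9.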